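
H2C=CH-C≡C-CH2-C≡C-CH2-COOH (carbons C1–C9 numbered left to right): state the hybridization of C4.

C4 is sp: 2 σ bonds, plus two π bonds, 2 electron-density regions.

sp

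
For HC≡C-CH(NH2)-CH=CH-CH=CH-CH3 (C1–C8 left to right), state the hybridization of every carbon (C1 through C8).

C1 has 2 σ bonds, plus two π bonds: steric number 2 → sp.
C2 — 2 σ bonds, plus two π bonds. Steric number 2, so sp.
C3 has 4 σ bonds: steric number 4 → sp3.
C4 (3 σ bonds, plus one π bond) has steric number 3: sp2.
C5 is sp2: 3 σ bonds, plus one π bond, 3 electron-density regions.
C6 has 3 σ bonds, plus one π bond: steric number 3 → sp2.
C7 has 3 σ bonds, plus one π bond: steric number 3 → sp2.
C8 — 4 σ bonds. Steric number 4, so sp3.

C1 sp, C2 sp, C3 sp3, C4 sp2, C5 sp2, C6 sp2, C7 sp2, C8 sp3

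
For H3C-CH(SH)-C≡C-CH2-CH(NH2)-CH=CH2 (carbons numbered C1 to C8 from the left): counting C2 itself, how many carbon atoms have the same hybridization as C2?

4

C2 is sp3 (only σ bonds).
C1: sp3 ✓
C2: sp3 ✓
C3: sp
C4: sp
C5: sp3 ✓
C6: sp3 ✓
C7: sp2
C8: sp2
4 carbons are sp3.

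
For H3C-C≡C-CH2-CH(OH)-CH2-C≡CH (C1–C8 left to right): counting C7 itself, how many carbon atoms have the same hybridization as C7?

4

C7 is sp (two π bonds).
C1: sp3
C2: sp ✓
C3: sp ✓
C4: sp3
C5: sp3
C6: sp3
C7: sp ✓
C8: sp ✓
4 carbons are sp.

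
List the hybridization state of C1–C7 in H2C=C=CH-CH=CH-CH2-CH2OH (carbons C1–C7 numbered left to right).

C1 sp2, C2 sp, C3 sp2, C4 sp2, C5 sp2, C6 sp3, C7 sp3

C1: 3 σ bonds, plus one π bond; 3 regions of electron density → sp2.
C2 — 2 σ bonds, plus two π bonds. Steric number 2, so sp.
C3 is sp2: 3 σ bonds, plus one π bond, 3 electron-density regions.
C4: 3 σ bonds, plus one π bond; 3 regions of electron density → sp2.
C5 carries 3 σ bonds, plus one π bond, giving a steric number of 3, so it is sp2.
C6 — 4 σ bonds. Steric number 4, so sp3.
C7 has 4 σ bonds: steric number 4 → sp3.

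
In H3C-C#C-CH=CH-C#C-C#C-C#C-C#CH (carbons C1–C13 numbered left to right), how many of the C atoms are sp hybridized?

10

C1: sp3
C2: sp ✓
C3: sp ✓
C4: sp2
C5: sp2
C6: sp ✓
C7: sp ✓
C8: sp ✓
C9: sp ✓
C10: sp ✓
C11: sp ✓
C12: sp ✓
C13: sp ✓
C2, C3, C6, C7, C8, C9, C10, C11, C12, C13 → 10 sp carbons.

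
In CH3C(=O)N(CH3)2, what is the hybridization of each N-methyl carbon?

Each N-methyl carbon is sp3: 4 σ bonds, 4 electron-density regions.

sp³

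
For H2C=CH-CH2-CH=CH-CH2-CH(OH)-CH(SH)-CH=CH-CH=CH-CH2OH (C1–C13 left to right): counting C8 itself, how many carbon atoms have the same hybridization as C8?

5

C8 is sp3 (only σ bonds).
C1: sp2
C2: sp2
C3: sp3 ✓
C4: sp2
C5: sp2
C6: sp3 ✓
C7: sp3 ✓
C8: sp3 ✓
C9: sp2
C10: sp2
C11: sp2
C12: sp2
C13: sp3 ✓
5 carbons are sp3.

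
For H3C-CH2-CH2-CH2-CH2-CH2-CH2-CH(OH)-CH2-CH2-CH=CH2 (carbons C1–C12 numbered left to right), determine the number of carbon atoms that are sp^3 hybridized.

10

C1: sp3 ✓
C2: sp3 ✓
C3: sp3 ✓
C4: sp3 ✓
C5: sp3 ✓
C6: sp3 ✓
C7: sp3 ✓
C8: sp3 ✓
C9: sp3 ✓
C10: sp3 ✓
C11: sp2
C12: sp2
C1, C2, C3, C4, C5, C6, C7, C8, C9, C10 → 10 sp3 carbons.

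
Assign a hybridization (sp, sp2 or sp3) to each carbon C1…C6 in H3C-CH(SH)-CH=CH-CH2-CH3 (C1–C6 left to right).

C1: 4 σ bonds; 4 regions of electron density → sp3.
C2 — 4 σ bonds. Steric number 4, so sp3.
C3 carries 3 σ bonds, plus one π bond, giving a steric number of 3, so it is sp2.
C4 (3 σ bonds, plus one π bond) has steric number 3: sp2.
C5 (4 σ bonds) has steric number 4: sp3.
C6 has 4 σ bonds: steric number 4 → sp3.

C1 sp3, C2 sp3, C3 sp2, C4 sp2, C5 sp3, C6 sp3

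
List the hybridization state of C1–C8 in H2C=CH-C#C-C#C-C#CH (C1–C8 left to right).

C1 sp2, C2 sp2, C3 sp, C4 sp, C5 sp, C6 sp, C7 sp, C8 sp

C1: 3 σ bonds, plus one π bond; 3 regions of electron density → sp2.
C2: 3 σ bonds, plus one π bond — 3 electron domains, sp2.
C3 has 2 σ bonds, plus two π bonds: steric number 2 → sp.
C4 is sp: 2 σ bonds, plus two π bonds, 2 electron-density regions.
C5 has 2 σ bonds, plus two π bonds: steric number 2 → sp.
C6 carries 2 σ bonds, plus two π bonds, giving a steric number of 2, so it is sp.
C7 (2 σ bonds, plus two π bonds) has steric number 2: sp.
C8 (2 σ bonds, plus two π bonds) has steric number 2: sp.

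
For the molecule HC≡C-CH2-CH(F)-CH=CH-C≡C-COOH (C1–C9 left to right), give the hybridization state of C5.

C5 (3 σ bonds, plus one π bond) has steric number 3: sp2.

sp²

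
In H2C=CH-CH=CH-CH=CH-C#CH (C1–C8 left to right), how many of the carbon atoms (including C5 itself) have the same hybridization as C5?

C5 is sp2 (one π bond).
C1: sp2 ✓
C2: sp2 ✓
C3: sp2 ✓
C4: sp2 ✓
C5: sp2 ✓
C6: sp2 ✓
C7: sp
C8: sp
6 carbons are sp2.

6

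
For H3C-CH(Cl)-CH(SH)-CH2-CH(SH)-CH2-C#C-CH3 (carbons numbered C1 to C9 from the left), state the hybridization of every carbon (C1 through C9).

C1: 4 σ bonds — 4 electron domains, sp3.
C2 is sp3: 4 σ bonds, 4 electron-density regions.
C3 has 4 σ bonds: steric number 4 → sp3.
C4 carries 4 σ bonds, giving a steric number of 4, so it is sp3.
C5 carries 4 σ bonds, giving a steric number of 4, so it is sp3.
C6 has 4 σ bonds: steric number 4 → sp3.
C7 carries 2 σ bonds, plus two π bonds, giving a steric number of 2, so it is sp.
C8 has 2 σ bonds, plus two π bonds: steric number 2 → sp.
C9: 4 σ bonds — 4 electron domains, sp3.

C1 sp3, C2 sp3, C3 sp3, C4 sp3, C5 sp3, C6 sp3, C7 sp, C8 sp, C9 sp3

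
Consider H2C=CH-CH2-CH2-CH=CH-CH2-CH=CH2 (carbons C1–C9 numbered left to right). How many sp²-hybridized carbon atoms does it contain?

6

C1: sp2 ✓
C2: sp2 ✓
C3: sp3
C4: sp3
C5: sp2 ✓
C6: sp2 ✓
C7: sp3
C8: sp2 ✓
C9: sp2 ✓
C1, C2, C5, C6, C8, C9 → 6 sp2 carbons.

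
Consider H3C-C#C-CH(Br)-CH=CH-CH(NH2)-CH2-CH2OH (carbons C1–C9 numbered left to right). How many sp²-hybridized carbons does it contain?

C1: sp3
C2: sp
C3: sp
C4: sp3
C5: sp2 ✓
C6: sp2 ✓
C7: sp3
C8: sp3
C9: sp3
C5, C6 → 2 sp2 carbons.

2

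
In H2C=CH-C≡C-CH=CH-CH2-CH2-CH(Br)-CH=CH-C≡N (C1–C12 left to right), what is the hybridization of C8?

sp³

C8 is sp3: 4 σ bonds, 4 electron-density regions.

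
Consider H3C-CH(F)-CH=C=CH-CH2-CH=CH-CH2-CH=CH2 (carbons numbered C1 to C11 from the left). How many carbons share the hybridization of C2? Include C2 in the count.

C2 is sp3 (only σ bonds).
C1: sp3 ✓
C2: sp3 ✓
C3: sp2
C4: sp
C5: sp2
C6: sp3 ✓
C7: sp2
C8: sp2
C9: sp3 ✓
C10: sp2
C11: sp2
4 carbons are sp3.

4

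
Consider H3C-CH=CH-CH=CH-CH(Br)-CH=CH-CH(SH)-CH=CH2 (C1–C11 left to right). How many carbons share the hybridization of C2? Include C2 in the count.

C2 is sp2 (one π bond).
C1: sp3
C2: sp2 ✓
C3: sp2 ✓
C4: sp2 ✓
C5: sp2 ✓
C6: sp3
C7: sp2 ✓
C8: sp2 ✓
C9: sp3
C10: sp2 ✓
C11: sp2 ✓
8 carbons are sp2.

8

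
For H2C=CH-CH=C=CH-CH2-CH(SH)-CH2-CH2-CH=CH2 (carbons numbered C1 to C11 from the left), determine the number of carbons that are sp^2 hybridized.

6

C1: sp2 ✓
C2: sp2 ✓
C3: sp2 ✓
C4: sp
C5: sp2 ✓
C6: sp3
C7: sp3
C8: sp3
C9: sp3
C10: sp2 ✓
C11: sp2 ✓
C1, C2, C3, C5, C10, C11 → 6 sp2 carbons.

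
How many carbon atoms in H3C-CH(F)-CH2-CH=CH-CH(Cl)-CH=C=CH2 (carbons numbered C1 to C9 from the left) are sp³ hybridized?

4

C1: sp3 ✓
C2: sp3 ✓
C3: sp3 ✓
C4: sp2
C5: sp2
C6: sp3 ✓
C7: sp2
C8: sp
C9: sp2
C1, C2, C3, C6 → 4 sp3 carbons.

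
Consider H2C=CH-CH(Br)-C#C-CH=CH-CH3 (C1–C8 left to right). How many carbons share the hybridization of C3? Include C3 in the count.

2

C3 is sp3 (only σ bonds).
C1: sp2
C2: sp2
C3: sp3 ✓
C4: sp
C5: sp
C6: sp2
C7: sp2
C8: sp3 ✓
2 carbons are sp3.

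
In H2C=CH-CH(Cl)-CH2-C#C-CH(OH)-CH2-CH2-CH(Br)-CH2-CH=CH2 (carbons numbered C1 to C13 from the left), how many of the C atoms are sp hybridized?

C1: sp2
C2: sp2
C3: sp3
C4: sp3
C5: sp ✓
C6: sp ✓
C7: sp3
C8: sp3
C9: sp3
C10: sp3
C11: sp3
C12: sp2
C13: sp2
C5, C6 → 2 sp carbons.

2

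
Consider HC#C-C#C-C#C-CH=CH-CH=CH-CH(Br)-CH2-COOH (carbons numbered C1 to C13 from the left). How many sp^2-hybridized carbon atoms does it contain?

C1: sp
C2: sp
C3: sp
C4: sp
C5: sp
C6: sp
C7: sp2 ✓
C8: sp2 ✓
C9: sp2 ✓
C10: sp2 ✓
C11: sp3
C12: sp3
C13: sp2 ✓
C7, C8, C9, C10, C13 → 5 sp2 carbons.

5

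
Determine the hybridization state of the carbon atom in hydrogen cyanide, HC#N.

sp

The carbon atom: 2 σ bonds, plus two π bonds; 2 regions of electron density → sp.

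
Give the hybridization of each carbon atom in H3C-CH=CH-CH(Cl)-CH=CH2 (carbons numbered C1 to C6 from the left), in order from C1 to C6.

C1: 4 σ bonds — 4 electron domains, sp3.
C2 — 3 σ bonds, plus one π bond. Steric number 3, so sp2.
C3: 3 σ bonds, plus one π bond — 3 electron domains, sp2.
C4 (4 σ bonds) has steric number 4: sp3.
C5: 3 σ bonds, plus one π bond — 3 electron domains, sp2.
C6: 3 σ bonds, plus one π bond — 3 electron domains, sp2.

C1 sp3, C2 sp2, C3 sp2, C4 sp3, C5 sp2, C6 sp2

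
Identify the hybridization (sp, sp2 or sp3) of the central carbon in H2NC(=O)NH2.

The central carbon: 3 σ bonds, plus one π bond — 3 electron domains, sp2.

sp^2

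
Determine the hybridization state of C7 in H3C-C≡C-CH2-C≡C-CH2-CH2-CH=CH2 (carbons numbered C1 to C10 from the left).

C7 has 4 σ bonds: steric number 4 → sp3.

sp3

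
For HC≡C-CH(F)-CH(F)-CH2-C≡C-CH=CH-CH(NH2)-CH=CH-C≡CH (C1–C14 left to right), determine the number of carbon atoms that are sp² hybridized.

C1: sp
C2: sp
C3: sp3
C4: sp3
C5: sp3
C6: sp
C7: sp
C8: sp2 ✓
C9: sp2 ✓
C10: sp3
C11: sp2 ✓
C12: sp2 ✓
C13: sp
C14: sp
C8, C9, C11, C12 → 4 sp2 carbons.

4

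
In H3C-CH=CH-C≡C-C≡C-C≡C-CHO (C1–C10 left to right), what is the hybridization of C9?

C9 is sp: 2 σ bonds, plus two π bonds, 2 electron-density regions.

sp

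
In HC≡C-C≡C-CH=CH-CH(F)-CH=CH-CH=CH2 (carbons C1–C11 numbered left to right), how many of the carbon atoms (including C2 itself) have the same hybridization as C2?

4

C2 is sp (two π bonds).
C1: sp ✓
C2: sp ✓
C3: sp ✓
C4: sp ✓
C5: sp2
C6: sp2
C7: sp3
C8: sp2
C9: sp2
C10: sp2
C11: sp2
4 carbons are sp.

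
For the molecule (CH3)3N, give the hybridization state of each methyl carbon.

Each methyl carbon: 4 σ bonds — 4 electron domains, sp3.

sp^3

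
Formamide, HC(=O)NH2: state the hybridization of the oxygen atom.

sp2

The oxygen atom: 1 σ bond and 2 lone pairs, plus one π bond — 3 electron domains, sp2.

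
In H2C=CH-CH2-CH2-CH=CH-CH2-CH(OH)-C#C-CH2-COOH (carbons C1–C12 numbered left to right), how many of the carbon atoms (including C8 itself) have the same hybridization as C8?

5

C8 is sp3 (only σ bonds).
C1: sp2
C2: sp2
C3: sp3 ✓
C4: sp3 ✓
C5: sp2
C6: sp2
C7: sp3 ✓
C8: sp3 ✓
C9: sp
C10: sp
C11: sp3 ✓
C12: sp2
5 carbons are sp3.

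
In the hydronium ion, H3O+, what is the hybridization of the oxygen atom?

sp³

Three σ bonds + one lone pair = steric number 4 → sp3.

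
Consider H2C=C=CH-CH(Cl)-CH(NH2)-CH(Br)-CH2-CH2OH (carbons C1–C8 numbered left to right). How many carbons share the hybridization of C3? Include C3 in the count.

C3 is sp2 (one π bond).
C1: sp2 ✓
C2: sp
C3: sp2 ✓
C4: sp3
C5: sp3
C6: sp3
C7: sp3
C8: sp3
2 carbons are sp2.

2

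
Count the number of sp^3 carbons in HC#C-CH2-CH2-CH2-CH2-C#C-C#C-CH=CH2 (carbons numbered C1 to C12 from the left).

C1: sp
C2: sp
C3: sp3 ✓
C4: sp3 ✓
C5: sp3 ✓
C6: sp3 ✓
C7: sp
C8: sp
C9: sp
C10: sp
C11: sp2
C12: sp2
C3, C4, C5, C6 → 4 sp3 carbons.

4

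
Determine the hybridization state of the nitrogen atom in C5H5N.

sp²

N has two σ bonds and one lone pair in the ring plane (steric number 3 → sp2); its p orbital contributes one electron to the aromatic π system via the C=N double bond.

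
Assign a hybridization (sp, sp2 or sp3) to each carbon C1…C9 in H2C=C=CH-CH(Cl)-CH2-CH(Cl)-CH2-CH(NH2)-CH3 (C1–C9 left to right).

C1 (3 σ bonds, plus one π bond) has steric number 3: sp2.
C2 is sp: 2 σ bonds, plus two π bonds, 2 electron-density regions.
C3 (3 σ bonds, plus one π bond) has steric number 3: sp2.
C4 — 4 σ bonds. Steric number 4, so sp3.
C5 is sp3: 4 σ bonds, 4 electron-density regions.
C6 carries 4 σ bonds, giving a steric number of 4, so it is sp3.
C7 carries 4 σ bonds, giving a steric number of 4, so it is sp3.
C8 (4 σ bonds) has steric number 4: sp3.
C9 carries 4 σ bonds, giving a steric number of 4, so it is sp3.

C1 sp2, C2 sp, C3 sp2, C4 sp3, C5 sp3, C6 sp3, C7 sp3, C8 sp3, C9 sp3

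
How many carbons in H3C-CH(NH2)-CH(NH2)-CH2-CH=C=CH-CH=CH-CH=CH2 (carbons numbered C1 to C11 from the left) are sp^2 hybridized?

C1: sp3
C2: sp3
C3: sp3
C4: sp3
C5: sp2 ✓
C6: sp
C7: sp2 ✓
C8: sp2 ✓
C9: sp2 ✓
C10: sp2 ✓
C11: sp2 ✓
C5, C7, C8, C9, C10, C11 → 6 sp2 carbons.

6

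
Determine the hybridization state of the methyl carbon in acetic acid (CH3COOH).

The methyl carbon carries 4 σ bonds, giving a steric number of 4, so it is sp3.

sp³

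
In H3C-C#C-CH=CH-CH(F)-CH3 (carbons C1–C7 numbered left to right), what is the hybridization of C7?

sp3

C7 — 4 σ bonds. Steric number 4, so sp3.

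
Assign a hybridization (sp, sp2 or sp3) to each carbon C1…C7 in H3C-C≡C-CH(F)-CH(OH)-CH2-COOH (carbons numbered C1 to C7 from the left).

C1 (4 σ bonds) has steric number 4: sp3.
C2: 2 σ bonds, plus two π bonds; 2 regions of electron density → sp.
C3 carries 2 σ bonds, plus two π bonds, giving a steric number of 2, so it is sp.
C4 has 4 σ bonds: steric number 4 → sp3.
C5 (4 σ bonds) has steric number 4: sp3.
C6 carries 4 σ bonds, giving a steric number of 4, so it is sp3.
C7: 3 σ bonds, plus one π bond — 3 electron domains, sp2.

C1 sp3, C2 sp, C3 sp, C4 sp3, C5 sp3, C6 sp3, C7 sp2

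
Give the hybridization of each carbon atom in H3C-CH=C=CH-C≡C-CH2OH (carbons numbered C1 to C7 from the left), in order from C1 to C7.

C1 sp3, C2 sp2, C3 sp, C4 sp2, C5 sp, C6 sp, C7 sp3

C1 has 4 σ bonds: steric number 4 → sp3.
C2 carries 3 σ bonds, plus one π bond, giving a steric number of 3, so it is sp2.
C3 has 2 σ bonds, plus two π bonds: steric number 2 → sp.
C4 is sp2: 3 σ bonds, plus one π bond, 3 electron-density regions.
C5 is sp: 2 σ bonds, plus two π bonds, 2 electron-density regions.
C6 (2 σ bonds, plus two π bonds) has steric number 2: sp.
C7 — 4 σ bonds. Steric number 4, so sp3.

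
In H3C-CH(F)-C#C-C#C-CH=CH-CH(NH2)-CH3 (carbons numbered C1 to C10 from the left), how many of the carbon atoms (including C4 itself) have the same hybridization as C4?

4

C4 is sp (two π bonds).
C1: sp3
C2: sp3
C3: sp ✓
C4: sp ✓
C5: sp ✓
C6: sp ✓
C7: sp2
C8: sp2
C9: sp3
C10: sp3
4 carbons are sp.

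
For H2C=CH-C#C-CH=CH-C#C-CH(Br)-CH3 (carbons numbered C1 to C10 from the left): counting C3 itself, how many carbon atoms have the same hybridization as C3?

4

C3 is sp (two π bonds).
C1: sp2
C2: sp2
C3: sp ✓
C4: sp ✓
C5: sp2
C6: sp2
C7: sp ✓
C8: sp ✓
C9: sp3
C10: sp3
4 carbons are sp.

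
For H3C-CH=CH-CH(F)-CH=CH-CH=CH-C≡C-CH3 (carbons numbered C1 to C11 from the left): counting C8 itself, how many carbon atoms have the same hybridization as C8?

6

C8 is sp2 (one π bond).
C1: sp3
C2: sp2 ✓
C3: sp2 ✓
C4: sp3
C5: sp2 ✓
C6: sp2 ✓
C7: sp2 ✓
C8: sp2 ✓
C9: sp
C10: sp
C11: sp3
6 carbons are sp2.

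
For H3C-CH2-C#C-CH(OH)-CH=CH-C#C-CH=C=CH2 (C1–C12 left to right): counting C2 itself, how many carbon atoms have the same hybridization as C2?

C2 is sp3 (only σ bonds).
C1: sp3 ✓
C2: sp3 ✓
C3: sp
C4: sp
C5: sp3 ✓
C6: sp2
C7: sp2
C8: sp
C9: sp
C10: sp2
C11: sp
C12: sp2
3 carbons are sp3.

3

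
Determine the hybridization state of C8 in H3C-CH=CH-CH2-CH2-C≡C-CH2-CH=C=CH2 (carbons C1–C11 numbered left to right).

C8 has 4 σ bonds: steric number 4 → sp3.

sp3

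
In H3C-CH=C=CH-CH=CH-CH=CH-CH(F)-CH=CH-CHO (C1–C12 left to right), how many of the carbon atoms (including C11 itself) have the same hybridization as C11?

C11 is sp2 (one π bond).
C1: sp3
C2: sp2 ✓
C3: sp
C4: sp2 ✓
C5: sp2 ✓
C6: sp2 ✓
C7: sp2 ✓
C8: sp2 ✓
C9: sp3
C10: sp2 ✓
C11: sp2 ✓
C12: sp2 ✓
9 carbons are sp2.

9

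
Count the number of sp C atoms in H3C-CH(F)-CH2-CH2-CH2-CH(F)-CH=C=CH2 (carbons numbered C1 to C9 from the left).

1

C1: sp3
C2: sp3
C3: sp3
C4: sp3
C5: sp3
C6: sp3
C7: sp2
C8: sp ✓
C9: sp2
C8 → 1 sp carbon.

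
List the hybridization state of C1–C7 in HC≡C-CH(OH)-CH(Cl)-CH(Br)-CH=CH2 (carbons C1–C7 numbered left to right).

C1 is sp: 2 σ bonds, plus two π bonds, 2 electron-density regions.
C2 carries 2 σ bonds, plus two π bonds, giving a steric number of 2, so it is sp.
C3 is sp3: 4 σ bonds, 4 electron-density regions.
C4 is sp3: 4 σ bonds, 4 electron-density regions.
C5: 4 σ bonds — 4 electron domains, sp3.
C6 has 3 σ bonds, plus one π bond: steric number 3 → sp2.
C7 has 3 σ bonds, plus one π bond: steric number 3 → sp2.

C1 sp, C2 sp, C3 sp3, C4 sp3, C5 sp3, C6 sp2, C7 sp2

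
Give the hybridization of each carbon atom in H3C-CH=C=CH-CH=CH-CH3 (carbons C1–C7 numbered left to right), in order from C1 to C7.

C1 sp3, C2 sp2, C3 sp, C4 sp2, C5 sp2, C6 sp2, C7 sp3

C1 — 4 σ bonds. Steric number 4, so sp3.
C2: 3 σ bonds, plus one π bond; 3 regions of electron density → sp2.
C3 has 2 σ bonds, plus two π bonds: steric number 2 → sp.
C4 carries 3 σ bonds, plus one π bond, giving a steric number of 3, so it is sp2.
C5 carries 3 σ bonds, plus one π bond, giving a steric number of 3, so it is sp2.
C6: 3 σ bonds, plus one π bond — 3 electron domains, sp2.
C7: 4 σ bonds; 4 regions of electron density → sp3.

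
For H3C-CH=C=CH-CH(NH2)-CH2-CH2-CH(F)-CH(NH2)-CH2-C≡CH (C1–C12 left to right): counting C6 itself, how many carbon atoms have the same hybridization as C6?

7

C6 is sp3 (only σ bonds).
C1: sp3 ✓
C2: sp2
C3: sp
C4: sp2
C5: sp3 ✓
C6: sp3 ✓
C7: sp3 ✓
C8: sp3 ✓
C9: sp3 ✓
C10: sp3 ✓
C11: sp
C12: sp
7 carbons are sp3.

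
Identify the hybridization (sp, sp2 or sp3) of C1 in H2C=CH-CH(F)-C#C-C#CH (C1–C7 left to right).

C1 has 3 σ bonds, plus one π bond: steric number 3 → sp2.

sp^2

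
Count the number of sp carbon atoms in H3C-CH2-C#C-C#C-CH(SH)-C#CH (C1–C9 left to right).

6

C1: sp3
C2: sp3
C3: sp ✓
C4: sp ✓
C5: sp ✓
C6: sp ✓
C7: sp3
C8: sp ✓
C9: sp ✓
C3, C4, C5, C6, C8, C9 → 6 sp carbons.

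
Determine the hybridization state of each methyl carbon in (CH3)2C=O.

Each methyl carbon (4 σ bonds) has steric number 4: sp3.

sp³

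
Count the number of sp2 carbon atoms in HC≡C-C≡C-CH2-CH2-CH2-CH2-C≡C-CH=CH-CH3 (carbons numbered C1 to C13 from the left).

2

C1: sp
C2: sp
C3: sp
C4: sp
C5: sp3
C6: sp3
C7: sp3
C8: sp3
C9: sp
C10: sp
C11: sp2 ✓
C12: sp2 ✓
C13: sp3
C11, C12 → 2 sp2 carbons.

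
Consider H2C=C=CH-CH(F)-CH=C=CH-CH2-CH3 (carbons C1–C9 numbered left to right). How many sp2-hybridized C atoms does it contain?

C1: sp2 ✓
C2: sp
C3: sp2 ✓
C4: sp3
C5: sp2 ✓
C6: sp
C7: sp2 ✓
C8: sp3
C9: sp3
C1, C3, C5, C7 → 4 sp2 carbons.

4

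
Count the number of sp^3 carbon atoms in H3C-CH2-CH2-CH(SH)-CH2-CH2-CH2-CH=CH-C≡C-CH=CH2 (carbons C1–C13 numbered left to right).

C1: sp3 ✓
C2: sp3 ✓
C3: sp3 ✓
C4: sp3 ✓
C5: sp3 ✓
C6: sp3 ✓
C7: sp3 ✓
C8: sp2
C9: sp2
C10: sp
C11: sp
C12: sp2
C13: sp2
C1, C2, C3, C4, C5, C6, C7 → 7 sp3 carbons.

7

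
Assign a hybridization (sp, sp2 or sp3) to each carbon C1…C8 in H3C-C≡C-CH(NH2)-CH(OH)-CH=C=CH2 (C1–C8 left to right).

C1 sp3, C2 sp, C3 sp, C4 sp3, C5 sp3, C6 sp2, C7 sp, C8 sp2

C1 has 4 σ bonds: steric number 4 → sp3.
C2: 2 σ bonds, plus two π bonds; 2 regions of electron density → sp.
C3 (2 σ bonds, plus two π bonds) has steric number 2: sp.
C4: 4 σ bonds; 4 regions of electron density → sp3.
C5: 4 σ bonds — 4 electron domains, sp3.
C6 is sp2: 3 σ bonds, plus one π bond, 3 electron-density regions.
C7: 2 σ bonds, plus two π bonds; 2 regions of electron density → sp.
C8 (3 σ bonds, plus one π bond) has steric number 3: sp2.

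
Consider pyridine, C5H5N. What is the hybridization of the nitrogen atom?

sp^2

N has two σ bonds and one lone pair in the ring plane (steric number 3 → sp2); its p orbital contributes one electron to the aromatic π system via the C=N double bond.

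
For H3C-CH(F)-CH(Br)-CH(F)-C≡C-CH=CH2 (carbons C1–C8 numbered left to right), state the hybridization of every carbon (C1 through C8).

C1 has 4 σ bonds: steric number 4 → sp3.
C2 carries 4 σ bonds, giving a steric number of 4, so it is sp3.
C3 has 4 σ bonds: steric number 4 → sp3.
C4 (4 σ bonds) has steric number 4: sp3.
C5 carries 2 σ bonds, plus two π bonds, giving a steric number of 2, so it is sp.
C6: 2 σ bonds, plus two π bonds — 2 electron domains, sp.
C7 is sp2: 3 σ bonds, plus one π bond, 3 electron-density regions.
C8 is sp2: 3 σ bonds, plus one π bond, 3 electron-density regions.

C1 sp3, C2 sp3, C3 sp3, C4 sp3, C5 sp, C6 sp, C7 sp2, C8 sp2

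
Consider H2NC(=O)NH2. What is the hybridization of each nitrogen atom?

sp^2

Both N lone pairs are conjugated with the C=O; planar sp2.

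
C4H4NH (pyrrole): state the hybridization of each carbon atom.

Each carbon atom (3 σ bonds, plus one π bond) has steric number 3: sp2.

sp^2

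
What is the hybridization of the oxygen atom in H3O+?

sp^3

Three σ bonds + one lone pair = steric number 4 → sp3.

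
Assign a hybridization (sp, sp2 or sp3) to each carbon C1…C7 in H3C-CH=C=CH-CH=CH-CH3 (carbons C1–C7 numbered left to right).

C1 sp3, C2 sp2, C3 sp, C4 sp2, C5 sp2, C6 sp2, C7 sp3

C1: 4 σ bonds — 4 electron domains, sp3.
C2 (3 σ bonds, plus one π bond) has steric number 3: sp2.
C3 (2 σ bonds, plus two π bonds) has steric number 2: sp.
C4: 3 σ bonds, plus one π bond — 3 electron domains, sp2.
C5 is sp2: 3 σ bonds, plus one π bond, 3 electron-density regions.
C6 has 3 σ bonds, plus one π bond: steric number 3 → sp2.
C7 — 4 σ bonds. Steric number 4, so sp3.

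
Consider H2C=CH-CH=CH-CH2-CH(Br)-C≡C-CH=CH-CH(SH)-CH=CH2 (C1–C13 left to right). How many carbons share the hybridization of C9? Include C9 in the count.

C9 is sp2 (one π bond).
C1: sp2 ✓
C2: sp2 ✓
C3: sp2 ✓
C4: sp2 ✓
C5: sp3
C6: sp3
C7: sp
C8: sp
C9: sp2 ✓
C10: sp2 ✓
C11: sp3
C12: sp2 ✓
C13: sp2 ✓
8 carbons are sp2.

8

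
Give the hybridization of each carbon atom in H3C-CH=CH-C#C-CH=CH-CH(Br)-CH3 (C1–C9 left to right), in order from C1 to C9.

C1 sp3, C2 sp2, C3 sp2, C4 sp, C5 sp, C6 sp2, C7 sp2, C8 sp3, C9 sp3

C1 is sp3: 4 σ bonds, 4 electron-density regions.
C2 (3 σ bonds, plus one π bond) has steric number 3: sp2.
C3 — 3 σ bonds, plus one π bond. Steric number 3, so sp2.
C4 carries 2 σ bonds, plus two π bonds, giving a steric number of 2, so it is sp.
C5 — 2 σ bonds, plus two π bonds. Steric number 2, so sp.
C6 is sp2: 3 σ bonds, plus one π bond, 3 electron-density regions.
C7: 3 σ bonds, plus one π bond — 3 electron domains, sp2.
C8 has 4 σ bonds: steric number 4 → sp3.
C9 (4 σ bonds) has steric number 4: sp3.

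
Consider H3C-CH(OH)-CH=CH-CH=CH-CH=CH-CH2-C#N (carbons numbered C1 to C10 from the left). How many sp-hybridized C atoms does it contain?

C1: sp3
C2: sp3
C3: sp2
C4: sp2
C5: sp2
C6: sp2
C7: sp2
C8: sp2
C9: sp3
C10: sp ✓
C10 → 1 sp carbon.

1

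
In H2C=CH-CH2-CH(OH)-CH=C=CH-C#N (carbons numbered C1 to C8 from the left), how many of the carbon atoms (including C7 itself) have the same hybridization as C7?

4

C7 is sp2 (one π bond).
C1: sp2 ✓
C2: sp2 ✓
C3: sp3
C4: sp3
C5: sp2 ✓
C6: sp
C7: sp2 ✓
C8: sp
4 carbons are sp2.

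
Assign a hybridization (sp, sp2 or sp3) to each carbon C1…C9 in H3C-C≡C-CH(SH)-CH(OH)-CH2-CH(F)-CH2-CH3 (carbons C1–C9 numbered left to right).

C1: 4 σ bonds — 4 electron domains, sp3.
C2 has 2 σ bonds, plus two π bonds: steric number 2 → sp.
C3: 2 σ bonds, plus two π bonds — 2 electron domains, sp.
C4: 4 σ bonds; 4 regions of electron density → sp3.
C5: 4 σ bonds; 4 regions of electron density → sp3.
C6 carries 4 σ bonds, giving a steric number of 4, so it is sp3.
C7 carries 4 σ bonds, giving a steric number of 4, so it is sp3.
C8: 4 σ bonds; 4 regions of electron density → sp3.
C9 is sp3: 4 σ bonds, 4 electron-density regions.

C1 sp3, C2 sp, C3 sp, C4 sp3, C5 sp3, C6 sp3, C7 sp3, C8 sp3, C9 sp3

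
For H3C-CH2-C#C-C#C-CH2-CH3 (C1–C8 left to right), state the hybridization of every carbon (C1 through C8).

C1 sp3, C2 sp3, C3 sp, C4 sp, C5 sp, C6 sp, C7 sp3, C8 sp3

C1 — 4 σ bonds. Steric number 4, so sp3.
C2: 4 σ bonds; 4 regions of electron density → sp3.
C3: 2 σ bonds, plus two π bonds; 2 regions of electron density → sp.
C4 is sp: 2 σ bonds, plus two π bonds, 2 electron-density regions.
C5 is sp: 2 σ bonds, plus two π bonds, 2 electron-density regions.
C6 — 2 σ bonds, plus two π bonds. Steric number 2, so sp.
C7 — 4 σ bonds. Steric number 4, so sp3.
C8 — 4 σ bonds. Steric number 4, so sp3.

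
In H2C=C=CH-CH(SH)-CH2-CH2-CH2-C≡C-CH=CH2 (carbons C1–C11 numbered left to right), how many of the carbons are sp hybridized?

C1: sp2
C2: sp ✓
C3: sp2
C4: sp3
C5: sp3
C6: sp3
C7: sp3
C8: sp ✓
C9: sp ✓
C10: sp2
C11: sp2
C2, C8, C9 → 3 sp carbons.

3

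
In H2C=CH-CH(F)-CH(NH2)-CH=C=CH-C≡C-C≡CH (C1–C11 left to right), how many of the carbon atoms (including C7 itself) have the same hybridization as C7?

C7 is sp2 (one π bond).
C1: sp2 ✓
C2: sp2 ✓
C3: sp3
C4: sp3
C5: sp2 ✓
C6: sp
C7: sp2 ✓
C8: sp
C9: sp
C10: sp
C11: sp
4 carbons are sp2.

4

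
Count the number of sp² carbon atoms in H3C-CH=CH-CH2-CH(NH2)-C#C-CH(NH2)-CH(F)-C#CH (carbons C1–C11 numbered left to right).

C1: sp3
C2: sp2 ✓
C3: sp2 ✓
C4: sp3
C5: sp3
C6: sp
C7: sp
C8: sp3
C9: sp3
C10: sp
C11: sp
C2, C3 → 2 sp2 carbons.

2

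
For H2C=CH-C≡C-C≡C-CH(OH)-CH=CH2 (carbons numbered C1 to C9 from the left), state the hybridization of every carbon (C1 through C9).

C1 — 3 σ bonds, plus one π bond. Steric number 3, so sp2.
C2: 3 σ bonds, plus one π bond; 3 regions of electron density → sp2.
C3 has 2 σ bonds, plus two π bonds: steric number 2 → sp.
C4 is sp: 2 σ bonds, plus two π bonds, 2 electron-density regions.
C5 has 2 σ bonds, plus two π bonds: steric number 2 → sp.
C6 (2 σ bonds, plus two π bonds) has steric number 2: sp.
C7: 4 σ bonds; 4 regions of electron density → sp3.
C8 has 3 σ bonds, plus one π bond: steric number 3 → sp2.
C9 is sp2: 3 σ bonds, plus one π bond, 3 electron-density regions.

C1 sp2, C2 sp2, C3 sp, C4 sp, C5 sp, C6 sp, C7 sp3, C8 sp2, C9 sp2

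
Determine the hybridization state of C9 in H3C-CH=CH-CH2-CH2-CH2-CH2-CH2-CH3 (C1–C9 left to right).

C9: 4 σ bonds; 4 regions of electron density → sp3.

sp3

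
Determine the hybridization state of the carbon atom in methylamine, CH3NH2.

sp^3

The carbon atom is sp3: 4 σ bonds, 4 electron-density regions.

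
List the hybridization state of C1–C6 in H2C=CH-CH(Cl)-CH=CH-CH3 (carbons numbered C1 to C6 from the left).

C1 sp2, C2 sp2, C3 sp3, C4 sp2, C5 sp2, C6 sp3

C1 — 3 σ bonds, plus one π bond. Steric number 3, so sp2.
C2: 3 σ bonds, plus one π bond; 3 regions of electron density → sp2.
C3 — 4 σ bonds. Steric number 4, so sp3.
C4 is sp2: 3 σ bonds, plus one π bond, 3 electron-density regions.
C5 — 3 σ bonds, plus one π bond. Steric number 3, so sp2.
C6 is sp3: 4 σ bonds, 4 electron-density regions.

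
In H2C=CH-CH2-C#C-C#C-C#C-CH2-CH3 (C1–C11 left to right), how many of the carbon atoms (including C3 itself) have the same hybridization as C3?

C3 is sp3 (only σ bonds).
C1: sp2
C2: sp2
C3: sp3 ✓
C4: sp
C5: sp
C6: sp
C7: sp
C8: sp
C9: sp
C10: sp3 ✓
C11: sp3 ✓
3 carbons are sp3.

3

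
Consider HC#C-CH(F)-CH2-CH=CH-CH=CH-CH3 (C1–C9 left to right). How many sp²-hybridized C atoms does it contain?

4

C1: sp
C2: sp
C3: sp3
C4: sp3
C5: sp2 ✓
C6: sp2 ✓
C7: sp2 ✓
C8: sp2 ✓
C9: sp3
C5, C6, C7, C8 → 4 sp2 carbons.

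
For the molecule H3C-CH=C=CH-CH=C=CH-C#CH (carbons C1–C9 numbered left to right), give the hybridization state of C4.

sp2

C4 has 3 σ bonds, plus one π bond: steric number 3 → sp2.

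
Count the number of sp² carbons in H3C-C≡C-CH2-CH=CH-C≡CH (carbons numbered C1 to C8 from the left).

2

C1: sp3
C2: sp
C3: sp
C4: sp3
C5: sp2 ✓
C6: sp2 ✓
C7: sp
C8: sp
C5, C6 → 2 sp2 carbons.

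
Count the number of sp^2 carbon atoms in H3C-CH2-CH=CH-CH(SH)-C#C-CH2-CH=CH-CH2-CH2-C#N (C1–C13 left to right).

4

C1: sp3
C2: sp3
C3: sp2 ✓
C4: sp2 ✓
C5: sp3
C6: sp
C7: sp
C8: sp3
C9: sp2 ✓
C10: sp2 ✓
C11: sp3
C12: sp3
C13: sp
C3, C4, C9, C10 → 4 sp2 carbons.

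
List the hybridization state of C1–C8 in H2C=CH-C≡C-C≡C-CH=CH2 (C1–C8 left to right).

C1 sp2, C2 sp2, C3 sp, C4 sp, C5 sp, C6 sp, C7 sp2, C8 sp2

C1 has 3 σ bonds, plus one π bond: steric number 3 → sp2.
C2 has 3 σ bonds, plus one π bond: steric number 3 → sp2.
C3 carries 2 σ bonds, plus two π bonds, giving a steric number of 2, so it is sp.
C4 has 2 σ bonds, plus two π bonds: steric number 2 → sp.
C5 is sp: 2 σ bonds, plus two π bonds, 2 electron-density regions.
C6 — 2 σ bonds, plus two π bonds. Steric number 2, so sp.
C7 — 3 σ bonds, plus one π bond. Steric number 3, so sp2.
C8: 3 σ bonds, plus one π bond — 3 electron domains, sp2.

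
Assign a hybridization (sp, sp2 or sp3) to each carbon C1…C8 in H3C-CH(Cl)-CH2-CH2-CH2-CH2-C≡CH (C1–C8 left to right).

C1 sp3, C2 sp3, C3 sp3, C4 sp3, C5 sp3, C6 sp3, C7 sp, C8 sp

C1: 4 σ bonds — 4 electron domains, sp3.
C2 (4 σ bonds) has steric number 4: sp3.
C3: 4 σ bonds — 4 electron domains, sp3.
C4 has 4 σ bonds: steric number 4 → sp3.
C5 (4 σ bonds) has steric number 4: sp3.
C6 carries 4 σ bonds, giving a steric number of 4, so it is sp3.
C7 — 2 σ bonds, plus two π bonds. Steric number 2, so sp.
C8 is sp: 2 σ bonds, plus two π bonds, 2 electron-density regions.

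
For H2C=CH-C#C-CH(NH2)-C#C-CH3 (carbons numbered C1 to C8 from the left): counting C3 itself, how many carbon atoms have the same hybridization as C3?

C3 is sp (two π bonds).
C1: sp2
C2: sp2
C3: sp ✓
C4: sp ✓
C5: sp3
C6: sp ✓
C7: sp ✓
C8: sp3
4 carbons are sp.

4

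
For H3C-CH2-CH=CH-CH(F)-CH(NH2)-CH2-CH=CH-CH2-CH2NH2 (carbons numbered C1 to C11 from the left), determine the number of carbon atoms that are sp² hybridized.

C1: sp3
C2: sp3
C3: sp2 ✓
C4: sp2 ✓
C5: sp3
C6: sp3
C7: sp3
C8: sp2 ✓
C9: sp2 ✓
C10: sp3
C11: sp3
C3, C4, C8, C9 → 4 sp2 carbons.

4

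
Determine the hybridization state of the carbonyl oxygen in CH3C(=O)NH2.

sp²

The carbonyl oxygen (1 σ bond and 2 lone pairs, plus one π bond) has steric number 3: sp2.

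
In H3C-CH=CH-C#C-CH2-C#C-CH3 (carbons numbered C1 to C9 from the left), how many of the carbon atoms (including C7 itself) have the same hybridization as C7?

C7 is sp (two π bonds).
C1: sp3
C2: sp2
C3: sp2
C4: sp ✓
C5: sp ✓
C6: sp3
C7: sp ✓
C8: sp ✓
C9: sp3
4 carbons are sp.

4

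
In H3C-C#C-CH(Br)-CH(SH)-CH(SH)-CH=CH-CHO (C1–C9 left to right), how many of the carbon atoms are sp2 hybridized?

C1: sp3
C2: sp
C3: sp
C4: sp3
C5: sp3
C6: sp3
C7: sp2 ✓
C8: sp2 ✓
C9: sp2 ✓
C7, C8, C9 → 3 sp2 carbons.

3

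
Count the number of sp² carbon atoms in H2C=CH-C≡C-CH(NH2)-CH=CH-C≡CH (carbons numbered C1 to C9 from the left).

4

C1: sp2 ✓
C2: sp2 ✓
C3: sp
C4: sp
C5: sp3
C6: sp2 ✓
C7: sp2 ✓
C8: sp
C9: sp
C1, C2, C6, C7 → 4 sp2 carbons.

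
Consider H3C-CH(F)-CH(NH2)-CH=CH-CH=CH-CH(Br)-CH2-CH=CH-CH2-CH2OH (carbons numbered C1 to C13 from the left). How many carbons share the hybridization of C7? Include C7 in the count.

6

C7 is sp2 (one π bond).
C1: sp3
C2: sp3
C3: sp3
C4: sp2 ✓
C5: sp2 ✓
C6: sp2 ✓
C7: sp2 ✓
C8: sp3
C9: sp3
C10: sp2 ✓
C11: sp2 ✓
C12: sp3
C13: sp3
6 carbons are sp2.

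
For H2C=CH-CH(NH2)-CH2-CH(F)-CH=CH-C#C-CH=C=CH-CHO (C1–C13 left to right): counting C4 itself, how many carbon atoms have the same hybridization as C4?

3

C4 is sp3 (only σ bonds).
C1: sp2
C2: sp2
C3: sp3 ✓
C4: sp3 ✓
C5: sp3 ✓
C6: sp2
C7: sp2
C8: sp
C9: sp
C10: sp2
C11: sp
C12: sp2
C13: sp2
3 carbons are sp3.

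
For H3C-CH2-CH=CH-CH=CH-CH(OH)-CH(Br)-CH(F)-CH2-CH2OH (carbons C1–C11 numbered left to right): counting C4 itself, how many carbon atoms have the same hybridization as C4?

C4 is sp2 (one π bond).
C1: sp3
C2: sp3
C3: sp2 ✓
C4: sp2 ✓
C5: sp2 ✓
C6: sp2 ✓
C7: sp3
C8: sp3
C9: sp3
C10: sp3
C11: sp3
4 carbons are sp2.

4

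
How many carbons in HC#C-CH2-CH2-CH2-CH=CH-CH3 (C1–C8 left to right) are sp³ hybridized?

C1: sp
C2: sp
C3: sp3 ✓
C4: sp3 ✓
C5: sp3 ✓
C6: sp2
C7: sp2
C8: sp3 ✓
C3, C4, C5, C8 → 4 sp3 carbons.

4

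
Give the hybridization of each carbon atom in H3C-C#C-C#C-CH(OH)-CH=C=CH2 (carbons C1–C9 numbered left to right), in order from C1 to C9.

C1 sp3, C2 sp, C3 sp, C4 sp, C5 sp, C6 sp3, C7 sp2, C8 sp, C9 sp2

C1 — 4 σ bonds. Steric number 4, so sp3.
C2 — 2 σ bonds, plus two π bonds. Steric number 2, so sp.
C3 — 2 σ bonds, plus two π bonds. Steric number 2, so sp.
C4: 2 σ bonds, plus two π bonds; 2 regions of electron density → sp.
C5 (2 σ bonds, plus two π bonds) has steric number 2: sp.
C6 has 4 σ bonds: steric number 4 → sp3.
C7: 3 σ bonds, plus one π bond — 3 electron domains, sp2.
C8: 2 σ bonds, plus two π bonds — 2 electron domains, sp.
C9 carries 3 σ bonds, plus one π bond, giving a steric number of 3, so it is sp2.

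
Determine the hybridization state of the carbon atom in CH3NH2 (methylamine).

sp³

The carbon atom is sp3: 4 σ bonds, 4 electron-density regions.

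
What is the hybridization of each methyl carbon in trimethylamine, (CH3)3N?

Each methyl carbon has 4 σ bonds: steric number 4 → sp3.

sp^3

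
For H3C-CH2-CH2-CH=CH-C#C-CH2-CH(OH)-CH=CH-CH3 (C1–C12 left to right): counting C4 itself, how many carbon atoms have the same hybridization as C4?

4

C4 is sp2 (one π bond).
C1: sp3
C2: sp3
C3: sp3
C4: sp2 ✓
C5: sp2 ✓
C6: sp
C7: sp
C8: sp3
C9: sp3
C10: sp2 ✓
C11: sp2 ✓
C12: sp3
4 carbons are sp2.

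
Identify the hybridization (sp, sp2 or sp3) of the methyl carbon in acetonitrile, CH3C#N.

sp³

The methyl carbon — 4 σ bonds. Steric number 4, so sp3.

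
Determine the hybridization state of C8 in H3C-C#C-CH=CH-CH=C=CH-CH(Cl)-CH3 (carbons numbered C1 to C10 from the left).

sp2

C8 is sp2: 3 σ bonds, plus one π bond, 3 electron-density regions.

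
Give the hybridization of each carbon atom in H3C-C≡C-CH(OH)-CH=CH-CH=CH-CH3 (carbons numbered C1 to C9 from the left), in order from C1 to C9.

C1 sp3, C2 sp, C3 sp, C4 sp3, C5 sp2, C6 sp2, C7 sp2, C8 sp2, C9 sp3

C1 carries 4 σ bonds, giving a steric number of 4, so it is sp3.
C2 has 2 σ bonds, plus two π bonds: steric number 2 → sp.
C3 — 2 σ bonds, plus two π bonds. Steric number 2, so sp.
C4 is sp3: 4 σ bonds, 4 electron-density regions.
C5: 3 σ bonds, plus one π bond; 3 regions of electron density → sp2.
C6 is sp2: 3 σ bonds, plus one π bond, 3 electron-density regions.
C7 carries 3 σ bonds, plus one π bond, giving a steric number of 3, so it is sp2.
C8 — 3 σ bonds, plus one π bond. Steric number 3, so sp2.
C9 has 4 σ bonds: steric number 4 → sp3.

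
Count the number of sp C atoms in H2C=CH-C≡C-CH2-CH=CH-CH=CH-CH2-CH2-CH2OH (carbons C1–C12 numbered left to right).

2

C1: sp2
C2: sp2
C3: sp ✓
C4: sp ✓
C5: sp3
C6: sp2
C7: sp2
C8: sp2
C9: sp2
C10: sp3
C11: sp3
C12: sp3
C3, C4 → 2 sp carbons.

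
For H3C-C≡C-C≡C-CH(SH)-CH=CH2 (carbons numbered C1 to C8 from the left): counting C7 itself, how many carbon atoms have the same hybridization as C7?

C7 is sp2 (one π bond).
C1: sp3
C2: sp
C3: sp
C4: sp
C5: sp
C6: sp3
C7: sp2 ✓
C8: sp2 ✓
2 carbons are sp2.

2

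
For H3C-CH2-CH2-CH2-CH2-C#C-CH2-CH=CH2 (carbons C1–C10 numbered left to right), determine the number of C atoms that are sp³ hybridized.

6

C1: sp3 ✓
C2: sp3 ✓
C3: sp3 ✓
C4: sp3 ✓
C5: sp3 ✓
C6: sp
C7: sp
C8: sp3 ✓
C9: sp2
C10: sp2
C1, C2, C3, C4, C5, C8 → 6 sp3 carbons.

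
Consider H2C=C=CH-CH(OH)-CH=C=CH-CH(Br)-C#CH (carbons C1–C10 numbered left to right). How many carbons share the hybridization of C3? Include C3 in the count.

4

C3 is sp2 (one π bond).
C1: sp2 ✓
C2: sp
C3: sp2 ✓
C4: sp3
C5: sp2 ✓
C6: sp
C7: sp2 ✓
C8: sp3
C9: sp
C10: sp
4 carbons are sp2.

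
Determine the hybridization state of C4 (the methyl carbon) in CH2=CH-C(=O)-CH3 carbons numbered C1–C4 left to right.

C4 (the methyl carbon) is sp3: 4 σ bonds, 4 electron-density regions.

sp3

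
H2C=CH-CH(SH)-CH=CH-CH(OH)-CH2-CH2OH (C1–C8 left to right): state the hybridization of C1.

sp2

C1 has 3 σ bonds, plus one π bond: steric number 3 → sp2.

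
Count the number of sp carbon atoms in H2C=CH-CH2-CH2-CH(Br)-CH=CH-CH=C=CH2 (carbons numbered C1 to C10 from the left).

1

C1: sp2
C2: sp2
C3: sp3
C4: sp3
C5: sp3
C6: sp2
C7: sp2
C8: sp2
C9: sp ✓
C10: sp2
C9 → 1 sp carbon.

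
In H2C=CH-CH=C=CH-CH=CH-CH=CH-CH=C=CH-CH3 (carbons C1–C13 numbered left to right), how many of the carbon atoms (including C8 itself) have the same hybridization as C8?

10

C8 is sp2 (one π bond).
C1: sp2 ✓
C2: sp2 ✓
C3: sp2 ✓
C4: sp
C5: sp2 ✓
C6: sp2 ✓
C7: sp2 ✓
C8: sp2 ✓
C9: sp2 ✓
C10: sp2 ✓
C11: sp
C12: sp2 ✓
C13: sp3
10 carbons are sp2.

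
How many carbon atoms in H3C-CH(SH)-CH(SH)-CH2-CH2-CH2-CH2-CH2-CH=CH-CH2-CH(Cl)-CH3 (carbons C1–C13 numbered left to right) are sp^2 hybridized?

C1: sp3
C2: sp3
C3: sp3
C4: sp3
C5: sp3
C6: sp3
C7: sp3
C8: sp3
C9: sp2 ✓
C10: sp2 ✓
C11: sp3
C12: sp3
C13: sp3
C9, C10 → 2 sp2 carbons.

2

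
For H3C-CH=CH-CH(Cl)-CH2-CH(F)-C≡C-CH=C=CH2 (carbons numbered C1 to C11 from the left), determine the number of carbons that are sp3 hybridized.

C1: sp3 ✓
C2: sp2
C3: sp2
C4: sp3 ✓
C5: sp3 ✓
C6: sp3 ✓
C7: sp
C8: sp
C9: sp2
C10: sp
C11: sp2
C1, C4, C5, C6 → 4 sp3 carbons.

4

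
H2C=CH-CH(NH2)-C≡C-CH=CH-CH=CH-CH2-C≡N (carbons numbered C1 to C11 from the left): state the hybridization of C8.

C8 is sp2: 3 σ bonds, plus one π bond, 3 electron-density regions.

sp2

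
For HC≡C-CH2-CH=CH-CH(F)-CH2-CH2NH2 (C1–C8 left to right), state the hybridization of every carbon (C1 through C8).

C1 carries 2 σ bonds, plus two π bonds, giving a steric number of 2, so it is sp.
C2 (2 σ bonds, plus two π bonds) has steric number 2: sp.
C3 has 4 σ bonds: steric number 4 → sp3.
C4: 3 σ bonds, plus one π bond; 3 regions of electron density → sp2.
C5 — 3 σ bonds, plus one π bond. Steric number 3, so sp2.
C6 — 4 σ bonds. Steric number 4, so sp3.
C7 carries 4 σ bonds, giving a steric number of 4, so it is sp3.
C8 — 4 σ bonds. Steric number 4, so sp3.

C1 sp, C2 sp, C3 sp3, C4 sp2, C5 sp2, C6 sp3, C7 sp3, C8 sp3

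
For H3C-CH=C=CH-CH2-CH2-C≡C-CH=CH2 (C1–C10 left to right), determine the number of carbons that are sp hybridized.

3

C1: sp3
C2: sp2
C3: sp ✓
C4: sp2
C5: sp3
C6: sp3
C7: sp ✓
C8: sp ✓
C9: sp2
C10: sp2
C3, C7, C8 → 3 sp carbons.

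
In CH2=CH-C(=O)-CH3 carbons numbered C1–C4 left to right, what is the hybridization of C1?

C1: 3 σ bonds, plus one π bond; 3 regions of electron density → sp2.

sp²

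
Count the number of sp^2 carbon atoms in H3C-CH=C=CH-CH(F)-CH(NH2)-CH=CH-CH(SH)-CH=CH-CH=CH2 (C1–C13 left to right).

C1: sp3
C2: sp2 ✓
C3: sp
C4: sp2 ✓
C5: sp3
C6: sp3
C7: sp2 ✓
C8: sp2 ✓
C9: sp3
C10: sp2 ✓
C11: sp2 ✓
C12: sp2 ✓
C13: sp2 ✓
C2, C4, C7, C8, C10, C11, C12, C13 → 8 sp2 carbons.

8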